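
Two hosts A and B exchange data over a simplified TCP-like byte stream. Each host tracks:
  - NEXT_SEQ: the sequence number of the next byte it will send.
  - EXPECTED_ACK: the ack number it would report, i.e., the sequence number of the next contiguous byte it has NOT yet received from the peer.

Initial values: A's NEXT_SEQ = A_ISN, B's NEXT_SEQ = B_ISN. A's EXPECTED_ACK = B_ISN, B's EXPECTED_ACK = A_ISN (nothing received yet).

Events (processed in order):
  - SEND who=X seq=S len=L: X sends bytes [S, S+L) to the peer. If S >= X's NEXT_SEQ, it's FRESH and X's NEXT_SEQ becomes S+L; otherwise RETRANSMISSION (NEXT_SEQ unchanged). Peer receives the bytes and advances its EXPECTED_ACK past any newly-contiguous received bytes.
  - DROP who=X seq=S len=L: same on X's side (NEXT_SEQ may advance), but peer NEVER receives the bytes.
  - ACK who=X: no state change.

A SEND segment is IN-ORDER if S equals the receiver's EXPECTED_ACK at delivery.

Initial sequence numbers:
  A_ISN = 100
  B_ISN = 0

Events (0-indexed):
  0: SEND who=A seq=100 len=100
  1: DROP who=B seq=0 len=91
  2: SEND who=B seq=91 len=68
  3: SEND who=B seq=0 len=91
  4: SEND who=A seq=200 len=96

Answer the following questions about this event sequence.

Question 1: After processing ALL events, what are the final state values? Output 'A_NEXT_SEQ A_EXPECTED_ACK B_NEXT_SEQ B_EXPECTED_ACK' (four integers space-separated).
Answer: 296 159 159 296

Derivation:
After event 0: A_seq=200 A_ack=0 B_seq=0 B_ack=200
After event 1: A_seq=200 A_ack=0 B_seq=91 B_ack=200
After event 2: A_seq=200 A_ack=0 B_seq=159 B_ack=200
After event 3: A_seq=200 A_ack=159 B_seq=159 B_ack=200
After event 4: A_seq=296 A_ack=159 B_seq=159 B_ack=296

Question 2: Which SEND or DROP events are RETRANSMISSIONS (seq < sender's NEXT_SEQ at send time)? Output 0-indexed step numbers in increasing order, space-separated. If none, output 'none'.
Step 0: SEND seq=100 -> fresh
Step 1: DROP seq=0 -> fresh
Step 2: SEND seq=91 -> fresh
Step 3: SEND seq=0 -> retransmit
Step 4: SEND seq=200 -> fresh

Answer: 3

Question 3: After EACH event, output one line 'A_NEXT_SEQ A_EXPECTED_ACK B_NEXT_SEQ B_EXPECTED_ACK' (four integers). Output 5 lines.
200 0 0 200
200 0 91 200
200 0 159 200
200 159 159 200
296 159 159 296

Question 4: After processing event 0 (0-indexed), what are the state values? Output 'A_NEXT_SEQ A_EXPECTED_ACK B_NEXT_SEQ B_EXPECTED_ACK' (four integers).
After event 0: A_seq=200 A_ack=0 B_seq=0 B_ack=200

200 0 0 200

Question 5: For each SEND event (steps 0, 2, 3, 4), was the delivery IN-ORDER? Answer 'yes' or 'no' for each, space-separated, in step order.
Answer: yes no yes yes

Derivation:
Step 0: SEND seq=100 -> in-order
Step 2: SEND seq=91 -> out-of-order
Step 3: SEND seq=0 -> in-order
Step 4: SEND seq=200 -> in-order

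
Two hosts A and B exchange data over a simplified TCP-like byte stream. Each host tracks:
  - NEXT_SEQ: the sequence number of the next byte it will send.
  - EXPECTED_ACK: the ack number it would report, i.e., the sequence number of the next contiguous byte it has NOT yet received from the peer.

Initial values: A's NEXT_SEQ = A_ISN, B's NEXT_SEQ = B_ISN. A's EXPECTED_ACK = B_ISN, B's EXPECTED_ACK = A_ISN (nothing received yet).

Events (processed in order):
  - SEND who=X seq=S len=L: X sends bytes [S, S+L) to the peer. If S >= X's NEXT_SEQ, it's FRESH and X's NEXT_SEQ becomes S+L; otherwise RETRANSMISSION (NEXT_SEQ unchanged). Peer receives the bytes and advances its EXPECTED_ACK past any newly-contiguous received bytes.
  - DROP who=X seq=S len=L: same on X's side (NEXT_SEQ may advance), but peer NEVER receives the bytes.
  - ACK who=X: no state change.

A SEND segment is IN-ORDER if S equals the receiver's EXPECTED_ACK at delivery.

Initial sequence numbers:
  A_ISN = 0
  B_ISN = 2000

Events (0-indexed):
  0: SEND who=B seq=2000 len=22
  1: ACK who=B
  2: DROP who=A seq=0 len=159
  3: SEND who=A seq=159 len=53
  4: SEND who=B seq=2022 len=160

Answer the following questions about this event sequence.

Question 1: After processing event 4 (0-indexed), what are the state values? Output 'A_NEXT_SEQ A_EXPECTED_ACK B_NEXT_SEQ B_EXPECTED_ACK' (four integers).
After event 0: A_seq=0 A_ack=2022 B_seq=2022 B_ack=0
After event 1: A_seq=0 A_ack=2022 B_seq=2022 B_ack=0
After event 2: A_seq=159 A_ack=2022 B_seq=2022 B_ack=0
After event 3: A_seq=212 A_ack=2022 B_seq=2022 B_ack=0
After event 4: A_seq=212 A_ack=2182 B_seq=2182 B_ack=0

212 2182 2182 0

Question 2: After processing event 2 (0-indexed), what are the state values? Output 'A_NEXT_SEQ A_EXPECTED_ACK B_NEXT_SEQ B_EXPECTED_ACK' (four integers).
After event 0: A_seq=0 A_ack=2022 B_seq=2022 B_ack=0
After event 1: A_seq=0 A_ack=2022 B_seq=2022 B_ack=0
After event 2: A_seq=159 A_ack=2022 B_seq=2022 B_ack=0

159 2022 2022 0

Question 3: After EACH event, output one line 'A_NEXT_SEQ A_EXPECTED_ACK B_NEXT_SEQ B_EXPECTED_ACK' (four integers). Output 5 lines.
0 2022 2022 0
0 2022 2022 0
159 2022 2022 0
212 2022 2022 0
212 2182 2182 0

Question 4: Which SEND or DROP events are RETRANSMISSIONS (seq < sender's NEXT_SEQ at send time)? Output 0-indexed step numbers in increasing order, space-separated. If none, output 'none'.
Answer: none

Derivation:
Step 0: SEND seq=2000 -> fresh
Step 2: DROP seq=0 -> fresh
Step 3: SEND seq=159 -> fresh
Step 4: SEND seq=2022 -> fresh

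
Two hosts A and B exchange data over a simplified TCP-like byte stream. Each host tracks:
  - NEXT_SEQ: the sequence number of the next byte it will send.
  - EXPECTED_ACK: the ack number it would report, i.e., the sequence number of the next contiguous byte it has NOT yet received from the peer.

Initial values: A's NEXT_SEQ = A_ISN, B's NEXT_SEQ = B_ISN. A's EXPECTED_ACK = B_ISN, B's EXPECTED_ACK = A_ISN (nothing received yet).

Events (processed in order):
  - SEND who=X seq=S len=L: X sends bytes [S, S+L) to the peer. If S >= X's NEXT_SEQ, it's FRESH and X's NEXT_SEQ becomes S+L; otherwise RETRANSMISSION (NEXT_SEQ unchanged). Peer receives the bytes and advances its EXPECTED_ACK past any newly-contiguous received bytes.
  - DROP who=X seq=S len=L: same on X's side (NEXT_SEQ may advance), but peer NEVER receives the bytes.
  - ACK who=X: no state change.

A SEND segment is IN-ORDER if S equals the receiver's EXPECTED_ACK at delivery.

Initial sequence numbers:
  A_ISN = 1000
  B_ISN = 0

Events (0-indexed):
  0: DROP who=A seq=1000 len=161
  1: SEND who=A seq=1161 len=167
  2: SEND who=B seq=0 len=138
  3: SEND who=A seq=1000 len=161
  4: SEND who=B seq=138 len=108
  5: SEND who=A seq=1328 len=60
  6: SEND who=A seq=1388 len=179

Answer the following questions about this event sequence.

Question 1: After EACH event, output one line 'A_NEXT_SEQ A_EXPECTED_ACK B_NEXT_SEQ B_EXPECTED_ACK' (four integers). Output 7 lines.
1161 0 0 1000
1328 0 0 1000
1328 138 138 1000
1328 138 138 1328
1328 246 246 1328
1388 246 246 1388
1567 246 246 1567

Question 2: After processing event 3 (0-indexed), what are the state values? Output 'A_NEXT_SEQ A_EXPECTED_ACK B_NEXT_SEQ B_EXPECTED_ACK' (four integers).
After event 0: A_seq=1161 A_ack=0 B_seq=0 B_ack=1000
After event 1: A_seq=1328 A_ack=0 B_seq=0 B_ack=1000
After event 2: A_seq=1328 A_ack=138 B_seq=138 B_ack=1000
After event 3: A_seq=1328 A_ack=138 B_seq=138 B_ack=1328

1328 138 138 1328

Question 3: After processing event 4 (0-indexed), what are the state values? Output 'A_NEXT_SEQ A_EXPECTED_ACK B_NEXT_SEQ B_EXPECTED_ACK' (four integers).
After event 0: A_seq=1161 A_ack=0 B_seq=0 B_ack=1000
After event 1: A_seq=1328 A_ack=0 B_seq=0 B_ack=1000
After event 2: A_seq=1328 A_ack=138 B_seq=138 B_ack=1000
After event 3: A_seq=1328 A_ack=138 B_seq=138 B_ack=1328
After event 4: A_seq=1328 A_ack=246 B_seq=246 B_ack=1328

1328 246 246 1328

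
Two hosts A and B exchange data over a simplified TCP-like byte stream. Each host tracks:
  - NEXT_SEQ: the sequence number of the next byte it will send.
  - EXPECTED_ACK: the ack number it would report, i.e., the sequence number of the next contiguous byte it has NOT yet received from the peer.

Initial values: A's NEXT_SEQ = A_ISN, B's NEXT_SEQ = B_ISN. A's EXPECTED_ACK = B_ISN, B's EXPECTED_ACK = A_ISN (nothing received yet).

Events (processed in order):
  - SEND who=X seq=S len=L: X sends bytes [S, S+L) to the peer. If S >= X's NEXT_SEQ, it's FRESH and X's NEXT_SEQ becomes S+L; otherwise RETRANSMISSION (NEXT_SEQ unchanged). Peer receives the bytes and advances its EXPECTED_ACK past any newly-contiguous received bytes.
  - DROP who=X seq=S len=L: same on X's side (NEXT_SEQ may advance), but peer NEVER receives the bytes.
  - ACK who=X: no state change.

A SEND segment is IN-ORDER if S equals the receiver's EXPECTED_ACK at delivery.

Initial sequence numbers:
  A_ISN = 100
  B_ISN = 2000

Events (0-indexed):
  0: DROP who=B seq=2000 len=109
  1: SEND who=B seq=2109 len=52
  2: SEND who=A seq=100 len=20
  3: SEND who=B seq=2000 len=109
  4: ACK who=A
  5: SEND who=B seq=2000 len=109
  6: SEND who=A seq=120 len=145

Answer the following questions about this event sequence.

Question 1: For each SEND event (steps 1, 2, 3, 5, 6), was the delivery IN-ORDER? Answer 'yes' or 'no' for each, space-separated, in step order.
Answer: no yes yes no yes

Derivation:
Step 1: SEND seq=2109 -> out-of-order
Step 2: SEND seq=100 -> in-order
Step 3: SEND seq=2000 -> in-order
Step 5: SEND seq=2000 -> out-of-order
Step 6: SEND seq=120 -> in-order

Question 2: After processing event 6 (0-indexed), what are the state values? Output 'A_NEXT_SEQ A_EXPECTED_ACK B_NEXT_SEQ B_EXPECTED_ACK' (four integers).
After event 0: A_seq=100 A_ack=2000 B_seq=2109 B_ack=100
After event 1: A_seq=100 A_ack=2000 B_seq=2161 B_ack=100
After event 2: A_seq=120 A_ack=2000 B_seq=2161 B_ack=120
After event 3: A_seq=120 A_ack=2161 B_seq=2161 B_ack=120
After event 4: A_seq=120 A_ack=2161 B_seq=2161 B_ack=120
After event 5: A_seq=120 A_ack=2161 B_seq=2161 B_ack=120
After event 6: A_seq=265 A_ack=2161 B_seq=2161 B_ack=265

265 2161 2161 265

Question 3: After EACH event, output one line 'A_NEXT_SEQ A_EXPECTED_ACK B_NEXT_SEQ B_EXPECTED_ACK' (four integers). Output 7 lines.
100 2000 2109 100
100 2000 2161 100
120 2000 2161 120
120 2161 2161 120
120 2161 2161 120
120 2161 2161 120
265 2161 2161 265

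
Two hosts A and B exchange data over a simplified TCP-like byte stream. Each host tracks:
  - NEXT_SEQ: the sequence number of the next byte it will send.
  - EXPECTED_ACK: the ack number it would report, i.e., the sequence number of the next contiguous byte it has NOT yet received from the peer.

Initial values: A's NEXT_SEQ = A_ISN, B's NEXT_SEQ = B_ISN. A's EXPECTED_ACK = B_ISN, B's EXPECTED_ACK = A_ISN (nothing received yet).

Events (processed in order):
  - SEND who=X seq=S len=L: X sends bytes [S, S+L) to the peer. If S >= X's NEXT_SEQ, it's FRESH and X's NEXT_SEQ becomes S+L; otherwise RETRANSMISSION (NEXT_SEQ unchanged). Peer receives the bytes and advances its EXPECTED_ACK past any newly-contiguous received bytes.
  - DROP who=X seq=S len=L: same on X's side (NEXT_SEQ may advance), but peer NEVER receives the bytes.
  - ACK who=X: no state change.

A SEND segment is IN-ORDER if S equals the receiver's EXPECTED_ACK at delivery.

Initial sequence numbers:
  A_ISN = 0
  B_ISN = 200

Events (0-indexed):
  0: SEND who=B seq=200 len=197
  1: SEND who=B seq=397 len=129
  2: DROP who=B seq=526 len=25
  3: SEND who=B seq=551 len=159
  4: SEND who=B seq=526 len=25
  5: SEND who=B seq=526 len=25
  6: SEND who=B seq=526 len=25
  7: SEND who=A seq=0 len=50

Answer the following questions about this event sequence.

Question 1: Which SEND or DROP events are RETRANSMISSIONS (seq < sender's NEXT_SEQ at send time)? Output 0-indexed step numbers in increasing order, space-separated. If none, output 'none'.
Step 0: SEND seq=200 -> fresh
Step 1: SEND seq=397 -> fresh
Step 2: DROP seq=526 -> fresh
Step 3: SEND seq=551 -> fresh
Step 4: SEND seq=526 -> retransmit
Step 5: SEND seq=526 -> retransmit
Step 6: SEND seq=526 -> retransmit
Step 7: SEND seq=0 -> fresh

Answer: 4 5 6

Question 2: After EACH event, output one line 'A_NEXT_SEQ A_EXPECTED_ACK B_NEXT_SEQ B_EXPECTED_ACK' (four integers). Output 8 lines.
0 397 397 0
0 526 526 0
0 526 551 0
0 526 710 0
0 710 710 0
0 710 710 0
0 710 710 0
50 710 710 50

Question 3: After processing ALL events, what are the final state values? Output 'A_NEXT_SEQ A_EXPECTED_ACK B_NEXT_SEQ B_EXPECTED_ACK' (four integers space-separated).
After event 0: A_seq=0 A_ack=397 B_seq=397 B_ack=0
After event 1: A_seq=0 A_ack=526 B_seq=526 B_ack=0
After event 2: A_seq=0 A_ack=526 B_seq=551 B_ack=0
After event 3: A_seq=0 A_ack=526 B_seq=710 B_ack=0
After event 4: A_seq=0 A_ack=710 B_seq=710 B_ack=0
After event 5: A_seq=0 A_ack=710 B_seq=710 B_ack=0
After event 6: A_seq=0 A_ack=710 B_seq=710 B_ack=0
After event 7: A_seq=50 A_ack=710 B_seq=710 B_ack=50

Answer: 50 710 710 50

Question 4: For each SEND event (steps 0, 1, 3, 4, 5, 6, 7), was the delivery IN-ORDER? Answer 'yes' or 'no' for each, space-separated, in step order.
Answer: yes yes no yes no no yes

Derivation:
Step 0: SEND seq=200 -> in-order
Step 1: SEND seq=397 -> in-order
Step 3: SEND seq=551 -> out-of-order
Step 4: SEND seq=526 -> in-order
Step 5: SEND seq=526 -> out-of-order
Step 6: SEND seq=526 -> out-of-order
Step 7: SEND seq=0 -> in-order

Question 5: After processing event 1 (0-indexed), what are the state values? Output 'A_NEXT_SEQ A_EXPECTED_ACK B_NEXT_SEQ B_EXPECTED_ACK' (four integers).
After event 0: A_seq=0 A_ack=397 B_seq=397 B_ack=0
After event 1: A_seq=0 A_ack=526 B_seq=526 B_ack=0

0 526 526 0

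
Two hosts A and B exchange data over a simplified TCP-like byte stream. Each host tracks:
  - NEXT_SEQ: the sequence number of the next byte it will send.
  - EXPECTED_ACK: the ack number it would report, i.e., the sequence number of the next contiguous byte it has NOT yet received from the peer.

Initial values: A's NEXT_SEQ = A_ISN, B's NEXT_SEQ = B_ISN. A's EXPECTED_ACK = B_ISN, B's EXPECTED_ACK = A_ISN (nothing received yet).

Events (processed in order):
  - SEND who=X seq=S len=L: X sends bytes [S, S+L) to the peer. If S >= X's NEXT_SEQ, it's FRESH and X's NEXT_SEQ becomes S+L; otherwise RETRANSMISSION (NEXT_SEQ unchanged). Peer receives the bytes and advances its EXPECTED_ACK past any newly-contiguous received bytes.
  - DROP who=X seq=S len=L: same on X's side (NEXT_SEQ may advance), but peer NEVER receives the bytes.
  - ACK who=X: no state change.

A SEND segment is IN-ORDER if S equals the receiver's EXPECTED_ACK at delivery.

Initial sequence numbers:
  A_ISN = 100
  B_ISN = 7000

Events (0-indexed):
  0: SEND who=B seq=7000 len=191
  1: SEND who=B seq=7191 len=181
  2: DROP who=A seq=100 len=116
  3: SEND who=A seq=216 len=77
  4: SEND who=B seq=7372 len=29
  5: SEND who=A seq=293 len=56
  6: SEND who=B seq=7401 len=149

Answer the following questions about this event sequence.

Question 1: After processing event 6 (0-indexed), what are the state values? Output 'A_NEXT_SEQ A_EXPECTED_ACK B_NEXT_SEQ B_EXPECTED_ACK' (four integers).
After event 0: A_seq=100 A_ack=7191 B_seq=7191 B_ack=100
After event 1: A_seq=100 A_ack=7372 B_seq=7372 B_ack=100
After event 2: A_seq=216 A_ack=7372 B_seq=7372 B_ack=100
After event 3: A_seq=293 A_ack=7372 B_seq=7372 B_ack=100
After event 4: A_seq=293 A_ack=7401 B_seq=7401 B_ack=100
After event 5: A_seq=349 A_ack=7401 B_seq=7401 B_ack=100
After event 6: A_seq=349 A_ack=7550 B_seq=7550 B_ack=100

349 7550 7550 100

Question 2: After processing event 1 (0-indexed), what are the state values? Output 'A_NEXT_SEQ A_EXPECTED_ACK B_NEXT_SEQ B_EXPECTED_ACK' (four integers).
After event 0: A_seq=100 A_ack=7191 B_seq=7191 B_ack=100
After event 1: A_seq=100 A_ack=7372 B_seq=7372 B_ack=100

100 7372 7372 100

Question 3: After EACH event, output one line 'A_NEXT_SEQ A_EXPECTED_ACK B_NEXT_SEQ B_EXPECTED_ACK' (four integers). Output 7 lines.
100 7191 7191 100
100 7372 7372 100
216 7372 7372 100
293 7372 7372 100
293 7401 7401 100
349 7401 7401 100
349 7550 7550 100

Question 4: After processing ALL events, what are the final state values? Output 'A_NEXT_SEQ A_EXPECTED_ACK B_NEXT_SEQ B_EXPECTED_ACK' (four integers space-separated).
Answer: 349 7550 7550 100

Derivation:
After event 0: A_seq=100 A_ack=7191 B_seq=7191 B_ack=100
After event 1: A_seq=100 A_ack=7372 B_seq=7372 B_ack=100
After event 2: A_seq=216 A_ack=7372 B_seq=7372 B_ack=100
After event 3: A_seq=293 A_ack=7372 B_seq=7372 B_ack=100
After event 4: A_seq=293 A_ack=7401 B_seq=7401 B_ack=100
After event 5: A_seq=349 A_ack=7401 B_seq=7401 B_ack=100
After event 6: A_seq=349 A_ack=7550 B_seq=7550 B_ack=100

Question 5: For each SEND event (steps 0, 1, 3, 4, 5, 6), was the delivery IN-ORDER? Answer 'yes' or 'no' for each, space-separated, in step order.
Step 0: SEND seq=7000 -> in-order
Step 1: SEND seq=7191 -> in-order
Step 3: SEND seq=216 -> out-of-order
Step 4: SEND seq=7372 -> in-order
Step 5: SEND seq=293 -> out-of-order
Step 6: SEND seq=7401 -> in-order

Answer: yes yes no yes no yes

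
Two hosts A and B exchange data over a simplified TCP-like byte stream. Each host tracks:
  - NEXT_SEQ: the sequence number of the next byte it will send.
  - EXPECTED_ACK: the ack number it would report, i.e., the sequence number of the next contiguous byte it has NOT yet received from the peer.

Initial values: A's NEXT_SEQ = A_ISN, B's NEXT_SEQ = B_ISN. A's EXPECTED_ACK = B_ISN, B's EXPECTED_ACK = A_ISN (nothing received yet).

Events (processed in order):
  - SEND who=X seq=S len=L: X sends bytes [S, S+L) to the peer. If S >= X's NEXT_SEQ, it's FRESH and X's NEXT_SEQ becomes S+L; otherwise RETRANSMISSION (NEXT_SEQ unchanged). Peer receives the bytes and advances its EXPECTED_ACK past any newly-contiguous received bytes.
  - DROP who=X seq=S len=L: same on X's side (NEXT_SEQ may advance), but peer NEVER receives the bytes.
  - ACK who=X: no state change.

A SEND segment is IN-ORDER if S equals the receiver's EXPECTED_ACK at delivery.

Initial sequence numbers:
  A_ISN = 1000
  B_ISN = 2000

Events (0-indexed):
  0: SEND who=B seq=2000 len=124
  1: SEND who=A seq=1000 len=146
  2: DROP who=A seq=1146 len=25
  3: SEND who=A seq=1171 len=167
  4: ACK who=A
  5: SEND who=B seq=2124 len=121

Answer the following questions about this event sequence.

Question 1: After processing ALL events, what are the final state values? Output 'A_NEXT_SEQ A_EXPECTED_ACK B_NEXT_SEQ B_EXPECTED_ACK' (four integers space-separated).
After event 0: A_seq=1000 A_ack=2124 B_seq=2124 B_ack=1000
After event 1: A_seq=1146 A_ack=2124 B_seq=2124 B_ack=1146
After event 2: A_seq=1171 A_ack=2124 B_seq=2124 B_ack=1146
After event 3: A_seq=1338 A_ack=2124 B_seq=2124 B_ack=1146
After event 4: A_seq=1338 A_ack=2124 B_seq=2124 B_ack=1146
After event 5: A_seq=1338 A_ack=2245 B_seq=2245 B_ack=1146

Answer: 1338 2245 2245 1146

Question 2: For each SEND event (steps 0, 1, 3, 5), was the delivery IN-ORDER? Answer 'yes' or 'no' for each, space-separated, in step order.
Answer: yes yes no yes

Derivation:
Step 0: SEND seq=2000 -> in-order
Step 1: SEND seq=1000 -> in-order
Step 3: SEND seq=1171 -> out-of-order
Step 5: SEND seq=2124 -> in-order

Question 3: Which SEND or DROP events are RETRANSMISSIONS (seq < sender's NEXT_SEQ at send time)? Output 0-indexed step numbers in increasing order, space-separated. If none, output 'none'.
Step 0: SEND seq=2000 -> fresh
Step 1: SEND seq=1000 -> fresh
Step 2: DROP seq=1146 -> fresh
Step 3: SEND seq=1171 -> fresh
Step 5: SEND seq=2124 -> fresh

Answer: none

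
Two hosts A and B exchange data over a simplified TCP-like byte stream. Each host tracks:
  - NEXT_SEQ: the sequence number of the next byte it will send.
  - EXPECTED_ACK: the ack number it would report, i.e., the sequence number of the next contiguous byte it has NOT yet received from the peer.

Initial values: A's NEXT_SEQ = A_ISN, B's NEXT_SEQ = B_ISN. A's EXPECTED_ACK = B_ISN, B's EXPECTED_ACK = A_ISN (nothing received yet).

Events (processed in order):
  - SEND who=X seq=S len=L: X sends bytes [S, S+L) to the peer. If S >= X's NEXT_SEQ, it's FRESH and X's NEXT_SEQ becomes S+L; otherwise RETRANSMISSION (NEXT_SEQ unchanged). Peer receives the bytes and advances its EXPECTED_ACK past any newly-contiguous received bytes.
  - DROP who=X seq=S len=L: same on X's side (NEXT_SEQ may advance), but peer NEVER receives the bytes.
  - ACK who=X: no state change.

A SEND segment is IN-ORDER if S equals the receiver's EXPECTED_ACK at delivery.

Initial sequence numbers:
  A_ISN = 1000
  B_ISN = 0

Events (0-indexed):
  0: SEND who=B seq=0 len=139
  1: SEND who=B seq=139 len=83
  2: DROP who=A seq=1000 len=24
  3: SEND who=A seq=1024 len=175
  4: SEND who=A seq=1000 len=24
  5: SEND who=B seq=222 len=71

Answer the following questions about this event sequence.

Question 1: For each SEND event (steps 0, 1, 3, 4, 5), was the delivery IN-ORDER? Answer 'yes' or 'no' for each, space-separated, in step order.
Answer: yes yes no yes yes

Derivation:
Step 0: SEND seq=0 -> in-order
Step 1: SEND seq=139 -> in-order
Step 3: SEND seq=1024 -> out-of-order
Step 4: SEND seq=1000 -> in-order
Step 5: SEND seq=222 -> in-order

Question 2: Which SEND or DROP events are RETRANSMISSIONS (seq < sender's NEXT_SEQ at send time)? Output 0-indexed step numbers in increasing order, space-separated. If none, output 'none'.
Step 0: SEND seq=0 -> fresh
Step 1: SEND seq=139 -> fresh
Step 2: DROP seq=1000 -> fresh
Step 3: SEND seq=1024 -> fresh
Step 4: SEND seq=1000 -> retransmit
Step 5: SEND seq=222 -> fresh

Answer: 4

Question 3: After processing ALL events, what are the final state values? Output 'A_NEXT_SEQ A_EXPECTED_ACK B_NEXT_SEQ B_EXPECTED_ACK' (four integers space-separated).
Answer: 1199 293 293 1199

Derivation:
After event 0: A_seq=1000 A_ack=139 B_seq=139 B_ack=1000
After event 1: A_seq=1000 A_ack=222 B_seq=222 B_ack=1000
After event 2: A_seq=1024 A_ack=222 B_seq=222 B_ack=1000
After event 3: A_seq=1199 A_ack=222 B_seq=222 B_ack=1000
After event 4: A_seq=1199 A_ack=222 B_seq=222 B_ack=1199
After event 5: A_seq=1199 A_ack=293 B_seq=293 B_ack=1199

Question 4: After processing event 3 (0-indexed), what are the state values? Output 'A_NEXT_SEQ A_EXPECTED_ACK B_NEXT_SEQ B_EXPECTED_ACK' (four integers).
After event 0: A_seq=1000 A_ack=139 B_seq=139 B_ack=1000
After event 1: A_seq=1000 A_ack=222 B_seq=222 B_ack=1000
After event 2: A_seq=1024 A_ack=222 B_seq=222 B_ack=1000
After event 3: A_seq=1199 A_ack=222 B_seq=222 B_ack=1000

1199 222 222 1000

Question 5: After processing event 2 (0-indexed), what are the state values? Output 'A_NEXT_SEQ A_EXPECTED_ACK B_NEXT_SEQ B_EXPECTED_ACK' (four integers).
After event 0: A_seq=1000 A_ack=139 B_seq=139 B_ack=1000
After event 1: A_seq=1000 A_ack=222 B_seq=222 B_ack=1000
After event 2: A_seq=1024 A_ack=222 B_seq=222 B_ack=1000

1024 222 222 1000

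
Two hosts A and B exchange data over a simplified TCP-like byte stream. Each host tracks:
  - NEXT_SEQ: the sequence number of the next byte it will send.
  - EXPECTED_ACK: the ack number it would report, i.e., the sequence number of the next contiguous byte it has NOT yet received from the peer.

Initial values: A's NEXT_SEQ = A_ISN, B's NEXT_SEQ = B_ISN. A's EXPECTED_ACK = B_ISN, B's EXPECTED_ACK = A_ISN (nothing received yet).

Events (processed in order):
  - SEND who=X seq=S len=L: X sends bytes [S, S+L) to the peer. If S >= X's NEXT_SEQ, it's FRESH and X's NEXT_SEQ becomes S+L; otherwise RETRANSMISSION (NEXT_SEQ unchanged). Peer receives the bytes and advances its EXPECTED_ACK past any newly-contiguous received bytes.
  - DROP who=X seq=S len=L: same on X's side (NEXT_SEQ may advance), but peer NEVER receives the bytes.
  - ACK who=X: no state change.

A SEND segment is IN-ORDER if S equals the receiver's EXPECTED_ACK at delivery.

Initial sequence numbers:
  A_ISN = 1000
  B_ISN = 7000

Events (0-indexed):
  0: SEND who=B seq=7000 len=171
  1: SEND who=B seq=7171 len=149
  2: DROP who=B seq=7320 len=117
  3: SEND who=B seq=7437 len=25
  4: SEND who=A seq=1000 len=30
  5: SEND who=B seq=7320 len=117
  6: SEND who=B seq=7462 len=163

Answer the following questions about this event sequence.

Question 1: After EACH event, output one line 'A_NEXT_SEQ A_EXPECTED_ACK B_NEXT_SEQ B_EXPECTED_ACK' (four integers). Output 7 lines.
1000 7171 7171 1000
1000 7320 7320 1000
1000 7320 7437 1000
1000 7320 7462 1000
1030 7320 7462 1030
1030 7462 7462 1030
1030 7625 7625 1030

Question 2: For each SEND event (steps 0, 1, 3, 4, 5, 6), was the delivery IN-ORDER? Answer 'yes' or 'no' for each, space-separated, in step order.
Answer: yes yes no yes yes yes

Derivation:
Step 0: SEND seq=7000 -> in-order
Step 1: SEND seq=7171 -> in-order
Step 3: SEND seq=7437 -> out-of-order
Step 4: SEND seq=1000 -> in-order
Step 5: SEND seq=7320 -> in-order
Step 6: SEND seq=7462 -> in-order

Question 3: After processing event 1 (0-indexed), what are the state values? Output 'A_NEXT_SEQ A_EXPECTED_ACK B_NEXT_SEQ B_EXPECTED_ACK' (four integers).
After event 0: A_seq=1000 A_ack=7171 B_seq=7171 B_ack=1000
After event 1: A_seq=1000 A_ack=7320 B_seq=7320 B_ack=1000

1000 7320 7320 1000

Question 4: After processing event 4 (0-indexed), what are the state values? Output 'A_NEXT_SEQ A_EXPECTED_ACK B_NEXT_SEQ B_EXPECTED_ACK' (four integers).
After event 0: A_seq=1000 A_ack=7171 B_seq=7171 B_ack=1000
After event 1: A_seq=1000 A_ack=7320 B_seq=7320 B_ack=1000
After event 2: A_seq=1000 A_ack=7320 B_seq=7437 B_ack=1000
After event 3: A_seq=1000 A_ack=7320 B_seq=7462 B_ack=1000
After event 4: A_seq=1030 A_ack=7320 B_seq=7462 B_ack=1030

1030 7320 7462 1030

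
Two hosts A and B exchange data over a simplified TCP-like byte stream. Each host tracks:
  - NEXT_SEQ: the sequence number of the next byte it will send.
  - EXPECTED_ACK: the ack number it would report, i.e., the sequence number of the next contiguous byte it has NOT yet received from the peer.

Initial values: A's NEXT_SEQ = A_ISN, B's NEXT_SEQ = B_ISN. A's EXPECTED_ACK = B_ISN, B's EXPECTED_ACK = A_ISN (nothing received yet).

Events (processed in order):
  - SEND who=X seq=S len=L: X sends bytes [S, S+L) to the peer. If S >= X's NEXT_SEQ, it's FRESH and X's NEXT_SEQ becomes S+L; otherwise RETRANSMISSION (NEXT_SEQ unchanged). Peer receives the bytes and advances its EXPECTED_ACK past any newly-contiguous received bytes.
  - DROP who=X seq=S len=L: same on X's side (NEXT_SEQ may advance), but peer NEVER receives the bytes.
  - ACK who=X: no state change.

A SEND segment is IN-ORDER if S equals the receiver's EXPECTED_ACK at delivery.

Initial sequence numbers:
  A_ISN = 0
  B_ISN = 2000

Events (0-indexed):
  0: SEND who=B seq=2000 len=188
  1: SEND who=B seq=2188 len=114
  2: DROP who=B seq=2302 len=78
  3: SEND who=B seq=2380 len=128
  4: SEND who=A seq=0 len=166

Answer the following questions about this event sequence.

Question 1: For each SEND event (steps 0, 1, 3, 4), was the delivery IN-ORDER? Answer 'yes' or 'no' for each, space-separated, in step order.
Answer: yes yes no yes

Derivation:
Step 0: SEND seq=2000 -> in-order
Step 1: SEND seq=2188 -> in-order
Step 3: SEND seq=2380 -> out-of-order
Step 4: SEND seq=0 -> in-order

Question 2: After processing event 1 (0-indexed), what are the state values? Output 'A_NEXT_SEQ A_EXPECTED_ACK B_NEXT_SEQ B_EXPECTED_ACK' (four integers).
After event 0: A_seq=0 A_ack=2188 B_seq=2188 B_ack=0
After event 1: A_seq=0 A_ack=2302 B_seq=2302 B_ack=0

0 2302 2302 0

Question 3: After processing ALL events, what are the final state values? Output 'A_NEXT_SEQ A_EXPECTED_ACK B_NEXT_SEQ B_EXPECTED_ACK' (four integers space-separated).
Answer: 166 2302 2508 166

Derivation:
After event 0: A_seq=0 A_ack=2188 B_seq=2188 B_ack=0
After event 1: A_seq=0 A_ack=2302 B_seq=2302 B_ack=0
After event 2: A_seq=0 A_ack=2302 B_seq=2380 B_ack=0
After event 3: A_seq=0 A_ack=2302 B_seq=2508 B_ack=0
After event 4: A_seq=166 A_ack=2302 B_seq=2508 B_ack=166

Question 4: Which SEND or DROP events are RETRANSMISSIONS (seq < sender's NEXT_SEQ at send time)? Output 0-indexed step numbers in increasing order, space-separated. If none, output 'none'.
Answer: none

Derivation:
Step 0: SEND seq=2000 -> fresh
Step 1: SEND seq=2188 -> fresh
Step 2: DROP seq=2302 -> fresh
Step 3: SEND seq=2380 -> fresh
Step 4: SEND seq=0 -> fresh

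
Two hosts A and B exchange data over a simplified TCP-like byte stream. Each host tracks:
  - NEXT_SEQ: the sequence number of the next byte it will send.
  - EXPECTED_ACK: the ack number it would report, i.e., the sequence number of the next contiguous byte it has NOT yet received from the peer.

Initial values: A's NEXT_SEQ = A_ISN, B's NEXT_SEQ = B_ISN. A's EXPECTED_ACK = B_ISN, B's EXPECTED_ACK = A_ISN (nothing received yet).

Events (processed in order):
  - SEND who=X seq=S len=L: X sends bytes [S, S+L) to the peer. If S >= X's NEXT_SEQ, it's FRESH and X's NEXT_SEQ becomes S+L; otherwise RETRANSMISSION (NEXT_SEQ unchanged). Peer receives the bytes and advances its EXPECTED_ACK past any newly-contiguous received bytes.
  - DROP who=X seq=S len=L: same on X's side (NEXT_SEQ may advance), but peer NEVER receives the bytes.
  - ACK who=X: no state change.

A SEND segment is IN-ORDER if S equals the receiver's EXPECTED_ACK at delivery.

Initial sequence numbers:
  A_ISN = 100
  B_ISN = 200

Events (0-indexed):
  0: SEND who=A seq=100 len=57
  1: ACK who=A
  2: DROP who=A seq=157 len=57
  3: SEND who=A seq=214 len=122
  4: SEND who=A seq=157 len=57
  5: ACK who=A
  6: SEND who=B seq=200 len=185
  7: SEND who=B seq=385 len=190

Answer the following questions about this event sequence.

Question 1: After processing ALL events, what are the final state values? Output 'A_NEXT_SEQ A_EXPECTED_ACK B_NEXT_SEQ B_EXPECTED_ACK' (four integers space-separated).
After event 0: A_seq=157 A_ack=200 B_seq=200 B_ack=157
After event 1: A_seq=157 A_ack=200 B_seq=200 B_ack=157
After event 2: A_seq=214 A_ack=200 B_seq=200 B_ack=157
After event 3: A_seq=336 A_ack=200 B_seq=200 B_ack=157
After event 4: A_seq=336 A_ack=200 B_seq=200 B_ack=336
After event 5: A_seq=336 A_ack=200 B_seq=200 B_ack=336
After event 6: A_seq=336 A_ack=385 B_seq=385 B_ack=336
After event 7: A_seq=336 A_ack=575 B_seq=575 B_ack=336

Answer: 336 575 575 336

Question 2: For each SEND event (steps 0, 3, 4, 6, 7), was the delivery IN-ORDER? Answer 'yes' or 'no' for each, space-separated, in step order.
Step 0: SEND seq=100 -> in-order
Step 3: SEND seq=214 -> out-of-order
Step 4: SEND seq=157 -> in-order
Step 6: SEND seq=200 -> in-order
Step 7: SEND seq=385 -> in-order

Answer: yes no yes yes yes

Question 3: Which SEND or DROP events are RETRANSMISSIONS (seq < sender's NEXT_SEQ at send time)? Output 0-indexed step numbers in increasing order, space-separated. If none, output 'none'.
Answer: 4

Derivation:
Step 0: SEND seq=100 -> fresh
Step 2: DROP seq=157 -> fresh
Step 3: SEND seq=214 -> fresh
Step 4: SEND seq=157 -> retransmit
Step 6: SEND seq=200 -> fresh
Step 7: SEND seq=385 -> fresh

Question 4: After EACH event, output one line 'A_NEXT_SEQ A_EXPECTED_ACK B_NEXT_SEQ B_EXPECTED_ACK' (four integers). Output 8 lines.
157 200 200 157
157 200 200 157
214 200 200 157
336 200 200 157
336 200 200 336
336 200 200 336
336 385 385 336
336 575 575 336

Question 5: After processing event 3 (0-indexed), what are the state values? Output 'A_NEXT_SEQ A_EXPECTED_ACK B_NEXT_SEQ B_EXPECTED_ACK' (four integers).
After event 0: A_seq=157 A_ack=200 B_seq=200 B_ack=157
After event 1: A_seq=157 A_ack=200 B_seq=200 B_ack=157
After event 2: A_seq=214 A_ack=200 B_seq=200 B_ack=157
After event 3: A_seq=336 A_ack=200 B_seq=200 B_ack=157

336 200 200 157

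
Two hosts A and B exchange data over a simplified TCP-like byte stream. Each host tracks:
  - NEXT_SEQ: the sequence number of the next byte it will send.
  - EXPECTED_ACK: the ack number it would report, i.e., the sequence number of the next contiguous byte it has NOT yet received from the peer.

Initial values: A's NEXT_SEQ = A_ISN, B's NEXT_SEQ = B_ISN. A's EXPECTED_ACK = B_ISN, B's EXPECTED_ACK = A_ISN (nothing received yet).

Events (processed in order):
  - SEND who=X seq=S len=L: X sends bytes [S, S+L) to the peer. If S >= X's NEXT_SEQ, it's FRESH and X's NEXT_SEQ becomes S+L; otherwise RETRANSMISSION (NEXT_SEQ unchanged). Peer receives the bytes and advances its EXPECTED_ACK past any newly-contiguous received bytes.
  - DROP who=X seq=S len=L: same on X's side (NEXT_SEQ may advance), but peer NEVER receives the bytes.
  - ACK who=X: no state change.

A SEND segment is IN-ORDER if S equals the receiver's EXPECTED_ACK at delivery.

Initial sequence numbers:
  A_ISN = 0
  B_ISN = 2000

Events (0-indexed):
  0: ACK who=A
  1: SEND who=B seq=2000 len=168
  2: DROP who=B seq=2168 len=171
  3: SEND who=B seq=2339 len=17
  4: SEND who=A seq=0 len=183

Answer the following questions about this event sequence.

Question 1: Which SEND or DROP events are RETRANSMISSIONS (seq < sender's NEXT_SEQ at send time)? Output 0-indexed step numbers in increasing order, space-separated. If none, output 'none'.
Answer: none

Derivation:
Step 1: SEND seq=2000 -> fresh
Step 2: DROP seq=2168 -> fresh
Step 3: SEND seq=2339 -> fresh
Step 4: SEND seq=0 -> fresh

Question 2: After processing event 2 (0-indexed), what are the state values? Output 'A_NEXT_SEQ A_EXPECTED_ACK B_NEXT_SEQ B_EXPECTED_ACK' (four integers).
After event 0: A_seq=0 A_ack=2000 B_seq=2000 B_ack=0
After event 1: A_seq=0 A_ack=2168 B_seq=2168 B_ack=0
After event 2: A_seq=0 A_ack=2168 B_seq=2339 B_ack=0

0 2168 2339 0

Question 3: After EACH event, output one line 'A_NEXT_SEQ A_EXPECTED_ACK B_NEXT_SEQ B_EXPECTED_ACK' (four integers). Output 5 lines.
0 2000 2000 0
0 2168 2168 0
0 2168 2339 0
0 2168 2356 0
183 2168 2356 183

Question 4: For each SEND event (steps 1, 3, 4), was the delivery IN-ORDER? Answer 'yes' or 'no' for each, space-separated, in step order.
Step 1: SEND seq=2000 -> in-order
Step 3: SEND seq=2339 -> out-of-order
Step 4: SEND seq=0 -> in-order

Answer: yes no yes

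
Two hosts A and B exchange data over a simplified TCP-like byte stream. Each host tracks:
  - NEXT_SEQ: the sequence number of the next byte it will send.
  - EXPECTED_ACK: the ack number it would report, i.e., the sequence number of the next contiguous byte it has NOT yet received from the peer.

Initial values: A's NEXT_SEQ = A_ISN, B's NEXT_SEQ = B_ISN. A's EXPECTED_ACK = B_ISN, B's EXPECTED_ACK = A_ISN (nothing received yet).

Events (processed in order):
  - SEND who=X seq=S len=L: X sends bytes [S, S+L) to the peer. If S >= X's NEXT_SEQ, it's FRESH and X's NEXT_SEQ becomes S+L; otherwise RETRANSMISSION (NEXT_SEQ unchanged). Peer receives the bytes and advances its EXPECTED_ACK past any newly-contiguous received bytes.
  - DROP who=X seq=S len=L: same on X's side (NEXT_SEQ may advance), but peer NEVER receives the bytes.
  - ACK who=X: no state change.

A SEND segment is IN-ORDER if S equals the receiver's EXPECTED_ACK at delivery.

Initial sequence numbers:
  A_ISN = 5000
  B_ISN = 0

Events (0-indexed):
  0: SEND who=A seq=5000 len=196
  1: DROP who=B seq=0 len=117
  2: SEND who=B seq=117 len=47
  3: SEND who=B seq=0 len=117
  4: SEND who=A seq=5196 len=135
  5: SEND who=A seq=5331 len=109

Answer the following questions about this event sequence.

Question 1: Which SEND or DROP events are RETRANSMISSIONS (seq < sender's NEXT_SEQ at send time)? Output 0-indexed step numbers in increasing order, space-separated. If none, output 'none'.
Answer: 3

Derivation:
Step 0: SEND seq=5000 -> fresh
Step 1: DROP seq=0 -> fresh
Step 2: SEND seq=117 -> fresh
Step 3: SEND seq=0 -> retransmit
Step 4: SEND seq=5196 -> fresh
Step 5: SEND seq=5331 -> fresh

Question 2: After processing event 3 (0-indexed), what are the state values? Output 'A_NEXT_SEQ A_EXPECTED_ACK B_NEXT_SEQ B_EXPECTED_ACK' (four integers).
After event 0: A_seq=5196 A_ack=0 B_seq=0 B_ack=5196
After event 1: A_seq=5196 A_ack=0 B_seq=117 B_ack=5196
After event 2: A_seq=5196 A_ack=0 B_seq=164 B_ack=5196
After event 3: A_seq=5196 A_ack=164 B_seq=164 B_ack=5196

5196 164 164 5196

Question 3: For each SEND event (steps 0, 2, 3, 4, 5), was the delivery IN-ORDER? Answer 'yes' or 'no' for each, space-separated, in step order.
Answer: yes no yes yes yes

Derivation:
Step 0: SEND seq=5000 -> in-order
Step 2: SEND seq=117 -> out-of-order
Step 3: SEND seq=0 -> in-order
Step 4: SEND seq=5196 -> in-order
Step 5: SEND seq=5331 -> in-order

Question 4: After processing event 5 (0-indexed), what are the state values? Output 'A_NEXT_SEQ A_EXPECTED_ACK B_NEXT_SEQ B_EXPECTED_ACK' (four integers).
After event 0: A_seq=5196 A_ack=0 B_seq=0 B_ack=5196
After event 1: A_seq=5196 A_ack=0 B_seq=117 B_ack=5196
After event 2: A_seq=5196 A_ack=0 B_seq=164 B_ack=5196
After event 3: A_seq=5196 A_ack=164 B_seq=164 B_ack=5196
After event 4: A_seq=5331 A_ack=164 B_seq=164 B_ack=5331
After event 5: A_seq=5440 A_ack=164 B_seq=164 B_ack=5440

5440 164 164 5440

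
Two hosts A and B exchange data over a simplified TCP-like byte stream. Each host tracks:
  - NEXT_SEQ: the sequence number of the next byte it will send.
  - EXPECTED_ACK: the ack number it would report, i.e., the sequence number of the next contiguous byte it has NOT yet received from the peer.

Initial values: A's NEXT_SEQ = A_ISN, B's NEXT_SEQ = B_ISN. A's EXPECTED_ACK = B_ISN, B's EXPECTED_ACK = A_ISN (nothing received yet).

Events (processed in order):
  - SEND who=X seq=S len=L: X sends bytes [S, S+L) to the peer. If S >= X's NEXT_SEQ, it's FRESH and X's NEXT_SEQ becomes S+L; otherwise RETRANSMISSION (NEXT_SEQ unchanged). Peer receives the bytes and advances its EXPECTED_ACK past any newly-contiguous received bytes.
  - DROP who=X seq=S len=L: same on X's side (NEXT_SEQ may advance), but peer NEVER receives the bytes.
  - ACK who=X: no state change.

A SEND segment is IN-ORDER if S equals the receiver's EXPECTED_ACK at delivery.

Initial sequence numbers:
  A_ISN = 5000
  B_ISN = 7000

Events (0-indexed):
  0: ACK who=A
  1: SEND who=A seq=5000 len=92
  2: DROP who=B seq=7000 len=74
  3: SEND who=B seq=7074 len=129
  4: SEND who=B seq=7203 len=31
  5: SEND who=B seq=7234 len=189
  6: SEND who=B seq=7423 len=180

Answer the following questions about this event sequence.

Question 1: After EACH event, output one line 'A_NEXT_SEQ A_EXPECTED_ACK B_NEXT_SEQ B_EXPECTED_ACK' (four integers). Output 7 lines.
5000 7000 7000 5000
5092 7000 7000 5092
5092 7000 7074 5092
5092 7000 7203 5092
5092 7000 7234 5092
5092 7000 7423 5092
5092 7000 7603 5092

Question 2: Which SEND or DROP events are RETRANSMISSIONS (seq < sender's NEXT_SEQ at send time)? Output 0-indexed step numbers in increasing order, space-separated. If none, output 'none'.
Answer: none

Derivation:
Step 1: SEND seq=5000 -> fresh
Step 2: DROP seq=7000 -> fresh
Step 3: SEND seq=7074 -> fresh
Step 4: SEND seq=7203 -> fresh
Step 5: SEND seq=7234 -> fresh
Step 6: SEND seq=7423 -> fresh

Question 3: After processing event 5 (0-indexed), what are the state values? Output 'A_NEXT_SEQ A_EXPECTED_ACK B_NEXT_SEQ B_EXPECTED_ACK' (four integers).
After event 0: A_seq=5000 A_ack=7000 B_seq=7000 B_ack=5000
After event 1: A_seq=5092 A_ack=7000 B_seq=7000 B_ack=5092
After event 2: A_seq=5092 A_ack=7000 B_seq=7074 B_ack=5092
After event 3: A_seq=5092 A_ack=7000 B_seq=7203 B_ack=5092
After event 4: A_seq=5092 A_ack=7000 B_seq=7234 B_ack=5092
After event 5: A_seq=5092 A_ack=7000 B_seq=7423 B_ack=5092

5092 7000 7423 5092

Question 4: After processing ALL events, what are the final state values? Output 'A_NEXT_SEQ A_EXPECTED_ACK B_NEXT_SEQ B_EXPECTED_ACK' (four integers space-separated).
After event 0: A_seq=5000 A_ack=7000 B_seq=7000 B_ack=5000
After event 1: A_seq=5092 A_ack=7000 B_seq=7000 B_ack=5092
After event 2: A_seq=5092 A_ack=7000 B_seq=7074 B_ack=5092
After event 3: A_seq=5092 A_ack=7000 B_seq=7203 B_ack=5092
After event 4: A_seq=5092 A_ack=7000 B_seq=7234 B_ack=5092
After event 5: A_seq=5092 A_ack=7000 B_seq=7423 B_ack=5092
After event 6: A_seq=5092 A_ack=7000 B_seq=7603 B_ack=5092

Answer: 5092 7000 7603 5092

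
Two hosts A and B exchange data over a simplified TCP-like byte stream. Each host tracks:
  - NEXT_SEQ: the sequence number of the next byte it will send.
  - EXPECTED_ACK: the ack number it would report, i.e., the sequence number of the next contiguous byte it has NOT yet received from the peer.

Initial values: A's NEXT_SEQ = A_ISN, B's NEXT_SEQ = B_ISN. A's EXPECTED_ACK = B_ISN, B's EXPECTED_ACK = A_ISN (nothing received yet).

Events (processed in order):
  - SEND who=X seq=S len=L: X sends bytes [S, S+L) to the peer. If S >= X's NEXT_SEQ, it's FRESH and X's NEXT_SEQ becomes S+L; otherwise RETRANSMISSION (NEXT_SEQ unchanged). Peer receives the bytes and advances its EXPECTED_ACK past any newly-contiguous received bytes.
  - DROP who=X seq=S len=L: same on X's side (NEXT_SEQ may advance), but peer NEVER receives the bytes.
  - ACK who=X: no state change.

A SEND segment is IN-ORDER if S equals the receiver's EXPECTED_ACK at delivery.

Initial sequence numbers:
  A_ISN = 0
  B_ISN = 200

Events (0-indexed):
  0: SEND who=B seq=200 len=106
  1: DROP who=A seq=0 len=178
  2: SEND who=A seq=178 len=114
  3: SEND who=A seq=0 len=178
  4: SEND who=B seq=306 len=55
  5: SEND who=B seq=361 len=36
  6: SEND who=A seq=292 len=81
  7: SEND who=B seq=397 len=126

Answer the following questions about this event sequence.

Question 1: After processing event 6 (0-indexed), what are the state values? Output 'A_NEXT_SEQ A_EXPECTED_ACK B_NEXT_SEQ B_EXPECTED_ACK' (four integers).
After event 0: A_seq=0 A_ack=306 B_seq=306 B_ack=0
After event 1: A_seq=178 A_ack=306 B_seq=306 B_ack=0
After event 2: A_seq=292 A_ack=306 B_seq=306 B_ack=0
After event 3: A_seq=292 A_ack=306 B_seq=306 B_ack=292
After event 4: A_seq=292 A_ack=361 B_seq=361 B_ack=292
After event 5: A_seq=292 A_ack=397 B_seq=397 B_ack=292
After event 6: A_seq=373 A_ack=397 B_seq=397 B_ack=373

373 397 397 373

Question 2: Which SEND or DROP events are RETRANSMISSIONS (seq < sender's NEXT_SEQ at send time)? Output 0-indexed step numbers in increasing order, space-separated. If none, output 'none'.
Step 0: SEND seq=200 -> fresh
Step 1: DROP seq=0 -> fresh
Step 2: SEND seq=178 -> fresh
Step 3: SEND seq=0 -> retransmit
Step 4: SEND seq=306 -> fresh
Step 5: SEND seq=361 -> fresh
Step 6: SEND seq=292 -> fresh
Step 7: SEND seq=397 -> fresh

Answer: 3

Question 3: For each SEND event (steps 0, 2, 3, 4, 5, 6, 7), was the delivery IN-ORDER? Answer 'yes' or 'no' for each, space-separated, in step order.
Answer: yes no yes yes yes yes yes

Derivation:
Step 0: SEND seq=200 -> in-order
Step 2: SEND seq=178 -> out-of-order
Step 3: SEND seq=0 -> in-order
Step 4: SEND seq=306 -> in-order
Step 5: SEND seq=361 -> in-order
Step 6: SEND seq=292 -> in-order
Step 7: SEND seq=397 -> in-order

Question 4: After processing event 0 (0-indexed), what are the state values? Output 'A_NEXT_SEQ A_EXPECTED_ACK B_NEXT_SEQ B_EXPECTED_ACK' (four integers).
After event 0: A_seq=0 A_ack=306 B_seq=306 B_ack=0

0 306 306 0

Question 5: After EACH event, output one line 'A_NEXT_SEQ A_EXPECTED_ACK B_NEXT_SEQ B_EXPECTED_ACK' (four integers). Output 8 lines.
0 306 306 0
178 306 306 0
292 306 306 0
292 306 306 292
292 361 361 292
292 397 397 292
373 397 397 373
373 523 523 373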